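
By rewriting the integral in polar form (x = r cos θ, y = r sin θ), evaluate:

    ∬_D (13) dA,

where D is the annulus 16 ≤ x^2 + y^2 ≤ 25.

The region D is 4 ≤ r ≤ 5, 0 ≤ θ ≤ 2π in polar coordinates, where x = r cos(θ), y = r sin(θ), and dA = r dr dθ.

Under the substitution, the integrand becomes 13, so

    ∬_D (13) dA = ∫_{0}^{2π} ∫_{4}^{5} (13) · r dr dθ.

Inner integral (in r): ∫_{4}^{5} (13) · r dr = 117/2.

Outer integral (in θ): ∫_{0}^{2π} (117/2) dθ = 117π.

Therefore ∬_D (13) dA = 117π.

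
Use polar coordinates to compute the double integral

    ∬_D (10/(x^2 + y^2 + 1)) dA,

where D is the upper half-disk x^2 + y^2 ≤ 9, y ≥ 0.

The region D is 0 ≤ r ≤ 3, 0 ≤ θ ≤ π in polar coordinates, where x = r cos(θ), y = r sin(θ), and dA = r dr dθ.

Under the substitution, the integrand becomes 10/(r^2 + 1), so

    ∬_D (10/(x^2 + y^2 + 1)) dA = ∫_{0}^{π} ∫_{0}^{3} (10/(r^2 + 1)) · r dr dθ.

Inner integral (in r): ∫_{0}^{3} (10/(r^2 + 1)) · r dr = log(100000).

Outer integral (in θ): ∫_{0}^{π} (log(100000)) dθ = log(100000^π).

Therefore ∬_D (10/(x^2 + y^2 + 1)) dA = log(100000^π).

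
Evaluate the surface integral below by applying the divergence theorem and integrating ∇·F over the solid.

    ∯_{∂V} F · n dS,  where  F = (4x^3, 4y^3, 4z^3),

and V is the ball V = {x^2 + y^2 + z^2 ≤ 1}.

By the divergence theorem,

    ∯_{∂V} F · n dS = ∭_V (∇ · F) dV.

Compute the divergence:
    ∇ · F = ∂F_x/∂x + ∂F_y/∂y + ∂F_z/∂z = 12x^2 + 12y^2 + 12z^2.

In spherical coordinates, x = ρ sin(φ) cos(θ), y = ρ sin(φ) sin(θ), z = ρ cos(φ), dV = ρ^2 sin(φ) dρ dφ dθ, with 0 ≤ ρ ≤ 1, 0 ≤ φ ≤ π, 0 ≤ θ ≤ 2π.

The integrand, after substitution and multiplying by the volume element, becomes (12ρ^2) · ρ^2 sin(φ), so

    ∭_V (∇·F) dV = ∫_0^{2π} ∫_0^{π} ∫_0^{1} (12ρ^2) · ρ^2 sin(φ) dρ dφ dθ.

Inner (ρ from 0 to 1): 12sin(φ)/5.
Middle (φ from 0 to π): 24/5.
Outer (θ from 0 to 2π): 48π/5.

Therefore ∯_{∂V} F · n dS = 48π/5.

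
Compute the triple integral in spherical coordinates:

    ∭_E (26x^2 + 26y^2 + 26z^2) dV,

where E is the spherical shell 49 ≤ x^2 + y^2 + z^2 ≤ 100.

In spherical coordinates, x = ρ sin(φ) cos(θ), y = ρ sin(φ) sin(θ), z = ρ cos(φ), and dV = ρ^2 sin(φ) dρ dφ dθ.

The integrand becomes 26ρ^2, so

    ∭_E (26x^2 + 26y^2 + 26z^2) dV = ∫_{0}^{2π} ∫_{0}^{π} ∫_{7}^{10} (26ρ^2) · ρ^2 sin(φ) dρ dφ dθ.

Inner (ρ): 2163018sin(φ)/5.
Middle (φ): 4326036/5.
Outer (θ): 8652072π/5.

Therefore the triple integral equals 8652072π/5.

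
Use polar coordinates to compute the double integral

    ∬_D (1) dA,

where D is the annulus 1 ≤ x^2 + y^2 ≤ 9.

The region D is 1 ≤ r ≤ 3, 0 ≤ θ ≤ 2π in polar coordinates, where x = r cos(θ), y = r sin(θ), and dA = r dr dθ.

Under the substitution, the integrand becomes 1, so

    ∬_D (1) dA = ∫_{0}^{2π} ∫_{1}^{3} (1) · r dr dθ.

Inner integral (in r): ∫_{1}^{3} (1) · r dr = 4.

Outer integral (in θ): ∫_{0}^{2π} (4) dθ = 8π.

Therefore ∬_D (1) dA = 8π.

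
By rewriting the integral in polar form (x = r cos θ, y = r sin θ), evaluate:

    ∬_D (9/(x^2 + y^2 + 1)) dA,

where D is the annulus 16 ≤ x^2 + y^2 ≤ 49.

The region D is 4 ≤ r ≤ 7, 0 ≤ θ ≤ 2π in polar coordinates, where x = r cos(θ), y = r sin(θ), and dA = r dr dθ.

Under the substitution, the integrand becomes 9/(r^2 + 1), so

    ∬_D (9/(x^2 + y^2 + 1)) dA = ∫_{0}^{2π} ∫_{4}^{7} (9/(r^2 + 1)) · r dr dθ.

Inner integral (in r): ∫_{4}^{7} (9/(r^2 + 1)) · r dr = log(31250000sqrt(34)/1419857).

Outer integral (in θ): ∫_{0}^{2π} (log(31250000sqrt(34)/1419857)) dθ = log((31250000sqrt(34)/1419857)^(2π)).

Therefore ∬_D (9/(x^2 + y^2 + 1)) dA = log((31250000sqrt(34)/1419857)^(2π)).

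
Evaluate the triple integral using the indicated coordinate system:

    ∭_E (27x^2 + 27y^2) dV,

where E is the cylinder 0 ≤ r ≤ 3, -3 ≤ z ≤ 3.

In cylindrical coordinates, x = r cos(θ), y = r sin(θ), z = z, and dV = r dr dθ dz.

The integrand becomes 27r^2, so

    ∭_E (27x^2 + 27y^2) dV = ∫_{0}^{2π} ∫_{0}^{3} ∫_{-3}^{3} (27r^2) · r dz dr dθ.

Inner (z): 162r^3.
Middle (r from 0 to 3): 6561/2.
Outer (θ): 6561π.

Therefore the triple integral equals 6561π.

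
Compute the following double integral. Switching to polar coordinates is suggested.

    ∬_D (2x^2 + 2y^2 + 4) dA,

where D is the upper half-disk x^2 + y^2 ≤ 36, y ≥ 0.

The region D is 0 ≤ r ≤ 6, 0 ≤ θ ≤ π in polar coordinates, where x = r cos(θ), y = r sin(θ), and dA = r dr dθ.

Under the substitution, the integrand becomes 2r^2 + 4, so

    ∬_D (2x^2 + 2y^2 + 4) dA = ∫_{0}^{π} ∫_{0}^{6} (2r^2 + 4) · r dr dθ.

Inner integral (in r): ∫_{0}^{6} (2r^2 + 4) · r dr = 720.

Outer integral (in θ): ∫_{0}^{π} (720) dθ = 720π.

Therefore ∬_D (2x^2 + 2y^2 + 4) dA = 720π.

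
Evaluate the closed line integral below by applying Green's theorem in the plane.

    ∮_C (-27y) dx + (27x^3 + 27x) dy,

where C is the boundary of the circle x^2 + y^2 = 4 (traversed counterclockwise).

Green's theorem converts the closed line integral into a double integral over the enclosed region D:

    ∮_C P dx + Q dy = ∬_D (∂Q/∂x - ∂P/∂y) dA.

Here P = -27y, Q = 27x^3 + 27x, so

    ∂Q/∂x = 81x^2 + 27,    ∂P/∂y = -27,
    ∂Q/∂x - ∂P/∂y = 81x^2 + 54.

D is the region x^2 + y^2 ≤ 4. Evaluating the double integral:

In polar coordinates (x = r cos θ, y = r sin θ, dA = r dr dθ) the integrand becomes 81r^2cos(θ)^2 + 54, so

    ∬_D (81x^2 + 54) dA = ∫_0^{2π} ∫_0^{2} (81r^2cos(θ)^2 + 54) · r dr dθ.

Inner (r from 0 to 2): 324cos(θ)^2 + 108.
Outer (θ from 0 to 2π): 540π.

Therefore ∮_C P dx + Q dy = 540π.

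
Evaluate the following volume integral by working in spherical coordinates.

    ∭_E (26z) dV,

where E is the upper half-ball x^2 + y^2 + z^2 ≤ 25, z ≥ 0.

In spherical coordinates, x = ρ sin(φ) cos(θ), y = ρ sin(φ) sin(θ), z = ρ cos(φ), and dV = ρ^2 sin(φ) dρ dφ dθ.

The integrand becomes 26ρ cos(φ), so

    ∭_E (26z) dV = ∫_{0}^{2π} ∫_{0}^{π/2} ∫_{0}^{5} (26ρ cos(φ)) · ρ^2 sin(φ) dρ dφ dθ.

Inner (ρ): 8125sin(2φ)/4.
Middle (φ): 8125/4.
Outer (θ): 8125π/2.

Therefore the triple integral equals 8125π/2.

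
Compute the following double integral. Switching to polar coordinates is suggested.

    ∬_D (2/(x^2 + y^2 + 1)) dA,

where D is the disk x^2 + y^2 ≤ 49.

The region D is 0 ≤ r ≤ 7, 0 ≤ θ ≤ 2π in polar coordinates, where x = r cos(θ), y = r sin(θ), and dA = r dr dθ.

Under the substitution, the integrand becomes 2/(r^2 + 1), so

    ∬_D (2/(x^2 + y^2 + 1)) dA = ∫_{0}^{2π} ∫_{0}^{7} (2/(r^2 + 1)) · r dr dθ.

Inner integral (in r): ∫_{0}^{7} (2/(r^2 + 1)) · r dr = log(50).

Outer integral (in θ): ∫_{0}^{2π} (log(50)) dθ = 2π log(50).

Therefore ∬_D (2/(x^2 + y^2 + 1)) dA = 2π log(50).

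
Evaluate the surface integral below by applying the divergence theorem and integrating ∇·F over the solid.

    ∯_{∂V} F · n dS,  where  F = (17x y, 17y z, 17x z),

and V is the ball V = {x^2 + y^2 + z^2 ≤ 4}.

By the divergence theorem,

    ∯_{∂V} F · n dS = ∭_V (∇ · F) dV.

Compute the divergence:
    ∇ · F = ∂F_x/∂x + ∂F_y/∂y + ∂F_z/∂z = 17y + 17z + 17x = 17x + 17y + 17z.

In spherical coordinates, x = ρ sin(φ) cos(θ), y = ρ sin(φ) sin(θ), z = ρ cos(φ), dV = ρ^2 sin(φ) dρ dφ dθ, with 0 ≤ ρ ≤ 2, 0 ≤ φ ≤ π, 0 ≤ θ ≤ 2π.

The integrand, after substitution and multiplying by the volume element, becomes (17ρ (sqrt(2)sin(φ)sin(θ + π/4) + cos(φ))) · ρ^2 sin(φ), so

    ∭_V (∇·F) dV = ∫_0^{2π} ∫_0^{π} ∫_0^{2} (17ρ (sqrt(2)sin(φ)sin(θ + π/4) + cos(φ))) · ρ^2 sin(φ) dρ dφ dθ.

Inner (ρ from 0 to 2): 68(sqrt(2)sin(φ)sin(θ + π/4) + cos(φ))sin(φ).
Middle (φ from 0 to π): 34sqrt(2)π sin(θ + π/4).
Outer (θ from 0 to 2π): 0.

Therefore ∯_{∂V} F · n dS = 0.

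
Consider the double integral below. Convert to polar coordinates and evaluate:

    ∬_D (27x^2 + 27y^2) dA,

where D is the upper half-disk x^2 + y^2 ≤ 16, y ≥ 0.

The region D is 0 ≤ r ≤ 4, 0 ≤ θ ≤ π in polar coordinates, where x = r cos(θ), y = r sin(θ), and dA = r dr dθ.

Under the substitution, the integrand becomes 27r^2, so

    ∬_D (27x^2 + 27y^2) dA = ∫_{0}^{π} ∫_{0}^{4} (27r^2) · r dr dθ.

Inner integral (in r): ∫_{0}^{4} (27r^2) · r dr = 1728.

Outer integral (in θ): ∫_{0}^{π} (1728) dθ = 1728π.

Therefore ∬_D (27x^2 + 27y^2) dA = 1728π.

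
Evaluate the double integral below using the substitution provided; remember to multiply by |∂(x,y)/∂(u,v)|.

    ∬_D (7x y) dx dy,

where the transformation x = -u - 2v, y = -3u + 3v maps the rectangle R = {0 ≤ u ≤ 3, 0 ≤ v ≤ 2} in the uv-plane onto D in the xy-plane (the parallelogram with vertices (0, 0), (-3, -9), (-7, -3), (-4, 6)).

Compute the Jacobian determinant of (x, y) with respect to (u, v):

    ∂(x,y)/∂(u,v) = | -1  -2 | = (-1)(3) - (-2)(-3) = -9.
                   | -3  3 |

Its absolute value is |J| = 9 (the area scaling factor).

Substituting x = -u - 2v, y = -3u + 3v into the integrand,

    7x y → 21u^2 + 21u v - 42v^2,

so the integral becomes

    ∬_R (21u^2 + 21u v - 42v^2) · |J| du dv = ∫_0^3 ∫_0^2 (189u^2 + 189u v - 378v^2) dv du.

Inner (v): 378u^2 + 378u - 1008.
Outer (u): 2079.

Therefore ∬_D (7x y) dx dy = 2079.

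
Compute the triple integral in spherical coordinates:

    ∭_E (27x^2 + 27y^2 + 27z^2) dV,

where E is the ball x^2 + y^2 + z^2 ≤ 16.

In spherical coordinates, x = ρ sin(φ) cos(θ), y = ρ sin(φ) sin(θ), z = ρ cos(φ), and dV = ρ^2 sin(φ) dρ dφ dθ.

The integrand becomes 27ρ^2, so

    ∭_E (27x^2 + 27y^2 + 27z^2) dV = ∫_{0}^{2π} ∫_{0}^{π} ∫_{0}^{4} (27ρ^2) · ρ^2 sin(φ) dρ dφ dθ.

Inner (ρ): 27648sin(φ)/5.
Middle (φ): 55296/5.
Outer (θ): 110592π/5.

Therefore the triple integral equals 110592π/5.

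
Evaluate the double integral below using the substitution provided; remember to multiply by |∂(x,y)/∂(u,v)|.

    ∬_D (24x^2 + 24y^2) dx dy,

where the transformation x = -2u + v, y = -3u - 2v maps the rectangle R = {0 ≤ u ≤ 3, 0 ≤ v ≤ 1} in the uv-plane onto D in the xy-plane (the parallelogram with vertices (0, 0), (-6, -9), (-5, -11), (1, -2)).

Compute the Jacobian determinant of (x, y) with respect to (u, v):

    ∂(x,y)/∂(u,v) = | -2  1 | = (-2)(-2) - (1)(-3) = 7.
                   | -3  -2 |

Its absolute value is |J| = 7 (the area scaling factor).

Substituting x = -2u + v, y = -3u - 2v into the integrand,

    24x^2 + 24y^2 → 312u^2 + 192u v + 120v^2,

so the integral becomes

    ∬_R (312u^2 + 192u v + 120v^2) · |J| du dv = ∫_0^3 ∫_0^1 (2184u^2 + 1344u v + 840v^2) dv du.

Inner (v): 2184u^2 + 672u + 280.
Outer (u): 23520.

Therefore ∬_D (24x^2 + 24y^2) dx dy = 23520.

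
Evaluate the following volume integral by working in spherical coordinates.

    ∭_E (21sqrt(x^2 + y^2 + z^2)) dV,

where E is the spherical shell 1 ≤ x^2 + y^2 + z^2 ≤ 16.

In spherical coordinates, x = ρ sin(φ) cos(θ), y = ρ sin(φ) sin(θ), z = ρ cos(φ), and dV = ρ^2 sin(φ) dρ dφ dθ.

The integrand becomes 21ρ, so

    ∭_E (21sqrt(x^2 + y^2 + z^2)) dV = ∫_{0}^{2π} ∫_{0}^{π} ∫_{1}^{4} (21ρ) · ρ^2 sin(φ) dρ dφ dθ.

Inner (ρ): 5355sin(φ)/4.
Middle (φ): 5355/2.
Outer (θ): 5355π.

Therefore the triple integral equals 5355π.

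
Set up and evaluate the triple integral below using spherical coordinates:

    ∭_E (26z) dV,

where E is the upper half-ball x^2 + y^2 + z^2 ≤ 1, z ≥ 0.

In spherical coordinates, x = ρ sin(φ) cos(θ), y = ρ sin(φ) sin(θ), z = ρ cos(φ), and dV = ρ^2 sin(φ) dρ dφ dθ.

The integrand becomes 26ρ cos(φ), so

    ∭_E (26z) dV = ∫_{0}^{2π} ∫_{0}^{π/2} ∫_{0}^{1} (26ρ cos(φ)) · ρ^2 sin(φ) dρ dφ dθ.

Inner (ρ): 13sin(2φ)/4.
Middle (φ): 13/4.
Outer (θ): 13π/2.

Therefore the triple integral equals 13π/2.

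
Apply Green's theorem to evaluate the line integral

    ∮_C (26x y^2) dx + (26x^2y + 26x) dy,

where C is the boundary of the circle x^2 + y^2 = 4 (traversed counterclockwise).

Green's theorem converts the closed line integral into a double integral over the enclosed region D:

    ∮_C P dx + Q dy = ∬_D (∂Q/∂x - ∂P/∂y) dA.

Here P = 26x y^2, Q = 26x^2y + 26x, so

    ∂Q/∂x = 52x y + 26,    ∂P/∂y = 52x y,
    ∂Q/∂x - ∂P/∂y = 26.

D is the region x^2 + y^2 ≤ 4. Evaluating the double integral:

In polar coordinates (x = r cos θ, y = r sin θ, dA = r dr dθ) the integrand becomes 26, so

    ∬_D (26) dA = ∫_0^{2π} ∫_0^{2} (26) · r dr dθ.

Inner (r from 0 to 2): 52.
Outer (θ from 0 to 2π): 104π.

Therefore ∮_C P dx + Q dy = 104π.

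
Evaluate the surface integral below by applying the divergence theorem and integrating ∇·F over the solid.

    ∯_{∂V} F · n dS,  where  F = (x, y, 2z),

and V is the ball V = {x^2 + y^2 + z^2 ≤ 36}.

By the divergence theorem,

    ∯_{∂V} F · n dS = ∭_V (∇ · F) dV.

Compute the divergence:
    ∇ · F = ∂F_x/∂x + ∂F_y/∂y + ∂F_z/∂z = 1 + 1 + 2 = 4.

In spherical coordinates, x = ρ sin(φ) cos(θ), y = ρ sin(φ) sin(θ), z = ρ cos(φ), dV = ρ^2 sin(φ) dρ dφ dθ, with 0 ≤ ρ ≤ 6, 0 ≤ φ ≤ π, 0 ≤ θ ≤ 2π.

The integrand, after substitution and multiplying by the volume element, becomes (4) · ρ^2 sin(φ), so

    ∭_V (∇·F) dV = ∫_0^{2π} ∫_0^{π} ∫_0^{6} (4) · ρ^2 sin(φ) dρ dφ dθ.

Inner (ρ from 0 to 6): 288sin(φ).
Middle (φ from 0 to π): 576.
Outer (θ from 0 to 2π): 1152π.

Therefore ∯_{∂V} F · n dS = 1152π.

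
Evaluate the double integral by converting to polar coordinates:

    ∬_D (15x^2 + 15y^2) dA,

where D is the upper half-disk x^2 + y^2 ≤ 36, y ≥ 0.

The region D is 0 ≤ r ≤ 6, 0 ≤ θ ≤ π in polar coordinates, where x = r cos(θ), y = r sin(θ), and dA = r dr dθ.

Under the substitution, the integrand becomes 15r^2, so

    ∬_D (15x^2 + 15y^2) dA = ∫_{0}^{π} ∫_{0}^{6} (15r^2) · r dr dθ.

Inner integral (in r): ∫_{0}^{6} (15r^2) · r dr = 4860.

Outer integral (in θ): ∫_{0}^{π} (4860) dθ = 4860π.

Therefore ∬_D (15x^2 + 15y^2) dA = 4860π.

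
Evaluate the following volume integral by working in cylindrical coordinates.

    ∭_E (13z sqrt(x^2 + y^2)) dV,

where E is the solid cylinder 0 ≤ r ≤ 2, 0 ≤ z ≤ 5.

In cylindrical coordinates, x = r cos(θ), y = r sin(θ), z = z, and dV = r dr dθ dz.

The integrand becomes 13r z, so

    ∭_E (13z sqrt(x^2 + y^2)) dV = ∫_{0}^{2π} ∫_{0}^{2} ∫_{0}^{5} (13r z) · r dz dr dθ.

Inner (z): 325r^2/2.
Middle (r from 0 to 2): 1300/3.
Outer (θ): 2600π/3.

Therefore the triple integral equals 2600π/3.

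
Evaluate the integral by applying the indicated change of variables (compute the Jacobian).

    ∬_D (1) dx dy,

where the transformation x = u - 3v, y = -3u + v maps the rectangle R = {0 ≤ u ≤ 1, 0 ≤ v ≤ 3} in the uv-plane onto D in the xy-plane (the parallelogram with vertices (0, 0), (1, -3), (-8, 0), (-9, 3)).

Compute the Jacobian determinant of (x, y) with respect to (u, v):

    ∂(x,y)/∂(u,v) = | 1  -3 | = (1)(1) - (-3)(-3) = -8.
                   | -3  1 |

Its absolute value is |J| = 8 (the area scaling factor).

Substituting x = u - 3v, y = -3u + v into the integrand,

    1 → 1,

so the integral becomes

    ∬_R (1) · |J| du dv = ∫_0^1 ∫_0^3 (8) dv du.

Inner (v): 24.
Outer (u): 24.

Therefore ∬_D (1) dx dy = 24.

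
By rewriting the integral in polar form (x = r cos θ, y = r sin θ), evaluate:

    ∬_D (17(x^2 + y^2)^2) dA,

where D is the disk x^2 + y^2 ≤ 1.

The region D is 0 ≤ r ≤ 1, 0 ≤ θ ≤ 2π in polar coordinates, where x = r cos(θ), y = r sin(θ), and dA = r dr dθ.

Under the substitution, the integrand becomes 17r^4, so

    ∬_D (17(x^2 + y^2)^2) dA = ∫_{0}^{2π} ∫_{0}^{1} (17r^4) · r dr dθ.

Inner integral (in r): ∫_{0}^{1} (17r^4) · r dr = 17/6.

Outer integral (in θ): ∫_{0}^{2π} (17/6) dθ = 17π/3.

Therefore ∬_D (17(x^2 + y^2)^2) dA = 17π/3.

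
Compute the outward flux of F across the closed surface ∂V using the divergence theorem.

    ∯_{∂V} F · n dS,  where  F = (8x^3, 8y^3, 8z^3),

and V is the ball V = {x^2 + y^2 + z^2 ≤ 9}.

By the divergence theorem,

    ∯_{∂V} F · n dS = ∭_V (∇ · F) dV.

Compute the divergence:
    ∇ · F = ∂F_x/∂x + ∂F_y/∂y + ∂F_z/∂z = 24x^2 + 24y^2 + 24z^2.

In spherical coordinates, x = ρ sin(φ) cos(θ), y = ρ sin(φ) sin(θ), z = ρ cos(φ), dV = ρ^2 sin(φ) dρ dφ dθ, with 0 ≤ ρ ≤ 3, 0 ≤ φ ≤ π, 0 ≤ θ ≤ 2π.

The integrand, after substitution and multiplying by the volume element, becomes (24ρ^2) · ρ^2 sin(φ), so

    ∭_V (∇·F) dV = ∫_0^{2π} ∫_0^{π} ∫_0^{3} (24ρ^2) · ρ^2 sin(φ) dρ dφ dθ.

Inner (ρ from 0 to 3): 5832sin(φ)/5.
Middle (φ from 0 to π): 11664/5.
Outer (θ from 0 to 2π): 23328π/5.

Therefore ∯_{∂V} F · n dS = 23328π/5.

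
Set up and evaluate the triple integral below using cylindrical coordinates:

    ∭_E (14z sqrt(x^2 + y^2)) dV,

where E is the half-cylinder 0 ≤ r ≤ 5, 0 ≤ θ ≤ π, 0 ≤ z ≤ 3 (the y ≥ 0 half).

In cylindrical coordinates, x = r cos(θ), y = r sin(θ), z = z, and dV = r dr dθ dz.

The integrand becomes 14r z, so

    ∭_E (14z sqrt(x^2 + y^2)) dV = ∫_{0}^{π} ∫_{0}^{5} ∫_{0}^{3} (14r z) · r dz dr dθ.

Inner (z): 63r^2.
Middle (r from 0 to 5): 2625.
Outer (θ): 2625π.

Therefore the triple integral equals 2625π.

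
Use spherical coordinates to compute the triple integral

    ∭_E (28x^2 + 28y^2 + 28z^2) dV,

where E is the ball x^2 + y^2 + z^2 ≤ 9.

In spherical coordinates, x = ρ sin(φ) cos(θ), y = ρ sin(φ) sin(θ), z = ρ cos(φ), and dV = ρ^2 sin(φ) dρ dφ dθ.

The integrand becomes 28ρ^2, so

    ∭_E (28x^2 + 28y^2 + 28z^2) dV = ∫_{0}^{2π} ∫_{0}^{π} ∫_{0}^{3} (28ρ^2) · ρ^2 sin(φ) dρ dφ dθ.

Inner (ρ): 6804sin(φ)/5.
Middle (φ): 13608/5.
Outer (θ): 27216π/5.

Therefore the triple integral equals 27216π/5.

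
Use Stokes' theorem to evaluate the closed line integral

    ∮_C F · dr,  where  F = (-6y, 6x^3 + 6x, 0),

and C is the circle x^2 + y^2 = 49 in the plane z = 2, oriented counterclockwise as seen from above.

Let S be the flat disk x^2 + y^2 ≤ 49 in the plane z = 2, with upward unit normal n̂ = ẑ. By Stokes' theorem,

    ∮_C F · dr = ∬_S (∇ × F) · n̂ dS = ∬_D (curl F)_z dA,

where D is the disk x^2 + y^2 ≤ 49.

Compute the curl of F = (-6y, 6x^3 + 6x, 0):
    (∇ × F)_x = ∂F_z/∂y - ∂F_y/∂z = 0,
    (∇ × F)_y = ∂F_x/∂z - ∂F_z/∂x = 0,
    (∇ × F)_z = ∂F_y/∂x - ∂F_x/∂y = 18x^2 + 12.

On z = 2, (curl F)_z = 18x^2 + 12.

Convert to polar (x = r cos θ, y = r sin θ, dA = r dr dθ); the integrand becomes 18r^2cos(θ)^2 + 12, so

    ∬_D (curl F)_z dA = ∫_0^{2π} ∫_0^{7} (18r^2cos(θ)^2 + 12) · r dr dθ.

Inner (r from 0 to 7): 21609cos(θ)^2/2 + 294.
Outer (θ from 0 to 2π): 22785π/2.

Therefore ∮_C F · dr = 22785π/2.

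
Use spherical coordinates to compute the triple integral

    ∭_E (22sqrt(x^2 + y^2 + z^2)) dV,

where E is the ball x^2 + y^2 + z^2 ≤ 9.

In spherical coordinates, x = ρ sin(φ) cos(θ), y = ρ sin(φ) sin(θ), z = ρ cos(φ), and dV = ρ^2 sin(φ) dρ dφ dθ.

The integrand becomes 22ρ, so

    ∭_E (22sqrt(x^2 + y^2 + z^2)) dV = ∫_{0}^{2π} ∫_{0}^{π} ∫_{0}^{3} (22ρ) · ρ^2 sin(φ) dρ dφ dθ.

Inner (ρ): 891sin(φ)/2.
Middle (φ): 891.
Outer (θ): 1782π.

Therefore the triple integral equals 1782π.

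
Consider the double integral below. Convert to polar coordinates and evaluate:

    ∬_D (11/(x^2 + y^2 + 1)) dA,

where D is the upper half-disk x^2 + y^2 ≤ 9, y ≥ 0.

The region D is 0 ≤ r ≤ 3, 0 ≤ θ ≤ π in polar coordinates, where x = r cos(θ), y = r sin(θ), and dA = r dr dθ.

Under the substitution, the integrand becomes 11/(r^2 + 1), so

    ∬_D (11/(x^2 + y^2 + 1)) dA = ∫_{0}^{π} ∫_{0}^{3} (11/(r^2 + 1)) · r dr dθ.

Inner integral (in r): ∫_{0}^{3} (11/(r^2 + 1)) · r dr = 11log(10)/2.

Outer integral (in θ): ∫_{0}^{π} (11log(10)/2) dθ = 11π log(10)/2.

Therefore ∬_D (11/(x^2 + y^2 + 1)) dA = 11π log(10)/2.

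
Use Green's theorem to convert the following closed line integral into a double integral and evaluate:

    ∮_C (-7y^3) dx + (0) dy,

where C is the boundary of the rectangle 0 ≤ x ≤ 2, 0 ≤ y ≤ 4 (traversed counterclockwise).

Green's theorem converts the closed line integral into a double integral over the enclosed region D:

    ∮_C P dx + Q dy = ∬_D (∂Q/∂x - ∂P/∂y) dA.

Here P = -7y^3, Q = 0, so

    ∂Q/∂x = 0,    ∂P/∂y = -21y^2,
    ∂Q/∂x - ∂P/∂y = 21y^2.

D is the region 0 ≤ x ≤ 2, 0 ≤ y ≤ 4. Evaluating the double integral:

    ∬_D (21y^2) dA = ∫_0^{2} ∫_0^{4} (21y^2) dy dx.

Inner (y from 0 to 4): 448.
Outer (x from 0 to 2): 896.

Therefore ∮_C P dx + Q dy = 896.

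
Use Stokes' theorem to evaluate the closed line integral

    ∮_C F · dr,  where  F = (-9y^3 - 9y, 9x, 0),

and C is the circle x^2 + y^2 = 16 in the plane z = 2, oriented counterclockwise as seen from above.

Let S be the flat disk x^2 + y^2 ≤ 16 in the plane z = 2, with upward unit normal n̂ = ẑ. By Stokes' theorem,

    ∮_C F · dr = ∬_S (∇ × F) · n̂ dS = ∬_D (curl F)_z dA,

where D is the disk x^2 + y^2 ≤ 16.

Compute the curl of F = (-9y^3 - 9y, 9x, 0):
    (∇ × F)_x = ∂F_z/∂y - ∂F_y/∂z = 0,
    (∇ × F)_y = ∂F_x/∂z - ∂F_z/∂x = 0,
    (∇ × F)_z = ∂F_y/∂x - ∂F_x/∂y = 27y^2 + 18.

On z = 2, (curl F)_z = 27y^2 + 18.

Convert to polar (x = r cos θ, y = r sin θ, dA = r dr dθ); the integrand becomes 27r^2sin(θ)^2 + 18, so

    ∬_D (curl F)_z dA = ∫_0^{2π} ∫_0^{4} (27r^2sin(θ)^2 + 18) · r dr dθ.

Inner (r from 0 to 4): 1728sin(θ)^2 + 144.
Outer (θ from 0 to 2π): 2016π.

Therefore ∮_C F · dr = 2016π.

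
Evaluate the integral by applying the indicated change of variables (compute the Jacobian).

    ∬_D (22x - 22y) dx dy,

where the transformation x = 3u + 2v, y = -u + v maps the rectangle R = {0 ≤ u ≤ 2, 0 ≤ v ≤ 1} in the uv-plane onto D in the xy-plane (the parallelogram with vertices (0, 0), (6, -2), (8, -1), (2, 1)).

Compute the Jacobian determinant of (x, y) with respect to (u, v):

    ∂(x,y)/∂(u,v) = | 3  2 | = (3)(1) - (2)(-1) = 5.
                   | -1  1 |

Its absolute value is |J| = 5 (the area scaling factor).

Substituting x = 3u + 2v, y = -u + v into the integrand,

    22x - 22y → 88u + 22v,

so the integral becomes

    ∬_R (88u + 22v) · |J| du dv = ∫_0^2 ∫_0^1 (440u + 110v) dv du.

Inner (v): 440u + 55.
Outer (u): 990.

Therefore ∬_D (22x - 22y) dx dy = 990.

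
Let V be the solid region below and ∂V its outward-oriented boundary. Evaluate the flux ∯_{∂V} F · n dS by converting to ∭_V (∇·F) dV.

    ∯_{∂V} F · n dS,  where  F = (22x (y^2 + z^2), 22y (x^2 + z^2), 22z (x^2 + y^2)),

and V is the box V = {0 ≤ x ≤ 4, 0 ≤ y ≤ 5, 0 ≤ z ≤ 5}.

By the divergence theorem,

    ∯_{∂V} F · n dS = ∭_V (∇ · F) dV.

Compute the divergence:
    ∇ · F = ∂F_x/∂x + ∂F_y/∂y + ∂F_z/∂z = 22y^2 + 22z^2 + 22x^2 + 22z^2 + 22x^2 + 22y^2 = 44x^2 + 44y^2 + 44z^2.

V is a rectangular box, so dV = dx dy dz with 0 ≤ x ≤ 4, 0 ≤ y ≤ 5, 0 ≤ z ≤ 5.

Integrate (44x^2 + 44y^2 + 44z^2) over V as an iterated integral:

    ∭_V (∇·F) dV = ∫_0^{4} ∫_0^{5} ∫_0^{5} (44x^2 + 44y^2 + 44z^2) dz dy dx.

Inner (z from 0 to 5): 220x^2 + 220y^2 + 5500/3.
Middle (y from 0 to 5): 1100x^2 + 55000/3.
Outer (x from 0 to 4): 96800.

Therefore ∯_{∂V} F · n dS = 96800.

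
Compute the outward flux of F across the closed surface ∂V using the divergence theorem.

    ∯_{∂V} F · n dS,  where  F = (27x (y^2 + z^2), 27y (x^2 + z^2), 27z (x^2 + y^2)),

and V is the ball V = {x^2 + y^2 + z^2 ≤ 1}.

By the divergence theorem,

    ∯_{∂V} F · n dS = ∭_V (∇ · F) dV.

Compute the divergence:
    ∇ · F = ∂F_x/∂x + ∂F_y/∂y + ∂F_z/∂z = 27y^2 + 27z^2 + 27x^2 + 27z^2 + 27x^2 + 27y^2 = 54x^2 + 54y^2 + 54z^2.

In spherical coordinates, x = ρ sin(φ) cos(θ), y = ρ sin(φ) sin(θ), z = ρ cos(φ), dV = ρ^2 sin(φ) dρ dφ dθ, with 0 ≤ ρ ≤ 1, 0 ≤ φ ≤ π, 0 ≤ θ ≤ 2π.

The integrand, after substitution and multiplying by the volume element, becomes (54ρ^2) · ρ^2 sin(φ), so

    ∭_V (∇·F) dV = ∫_0^{2π} ∫_0^{π} ∫_0^{1} (54ρ^2) · ρ^2 sin(φ) dρ dφ dθ.

Inner (ρ from 0 to 1): 54sin(φ)/5.
Middle (φ from 0 to π): 108/5.
Outer (θ from 0 to 2π): 216π/5.

Therefore ∯_{∂V} F · n dS = 216π/5.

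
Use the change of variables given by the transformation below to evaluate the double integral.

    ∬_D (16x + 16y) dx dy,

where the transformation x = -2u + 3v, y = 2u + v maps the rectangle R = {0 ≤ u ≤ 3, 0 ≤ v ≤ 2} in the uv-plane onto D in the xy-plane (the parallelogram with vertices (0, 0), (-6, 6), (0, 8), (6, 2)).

Compute the Jacobian determinant of (x, y) with respect to (u, v):

    ∂(x,y)/∂(u,v) = | -2  3 | = (-2)(1) - (3)(2) = -8.
                   | 2  1 |

Its absolute value is |J| = 8 (the area scaling factor).

Substituting x = -2u + 3v, y = 2u + v into the integrand,

    16x + 16y → 64v,

so the integral becomes

    ∬_R (64v) · |J| du dv = ∫_0^3 ∫_0^2 (512v) dv du.

Inner (v): 1024.
Outer (u): 3072.

Therefore ∬_D (16x + 16y) dx dy = 3072.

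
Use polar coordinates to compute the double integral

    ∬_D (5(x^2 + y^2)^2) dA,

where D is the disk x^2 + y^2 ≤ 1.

The region D is 0 ≤ r ≤ 1, 0 ≤ θ ≤ 2π in polar coordinates, where x = r cos(θ), y = r sin(θ), and dA = r dr dθ.

Under the substitution, the integrand becomes 5r^4, so

    ∬_D (5(x^2 + y^2)^2) dA = ∫_{0}^{2π} ∫_{0}^{1} (5r^4) · r dr dθ.

Inner integral (in r): ∫_{0}^{1} (5r^4) · r dr = 5/6.

Outer integral (in θ): ∫_{0}^{2π} (5/6) dθ = 5π/3.

Therefore ∬_D (5(x^2 + y^2)^2) dA = 5π/3.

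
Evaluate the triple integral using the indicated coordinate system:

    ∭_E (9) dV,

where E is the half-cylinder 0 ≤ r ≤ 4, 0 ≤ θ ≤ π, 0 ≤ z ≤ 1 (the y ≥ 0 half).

In cylindrical coordinates, x = r cos(θ), y = r sin(θ), z = z, and dV = r dr dθ dz.

The integrand becomes 9, so

    ∭_E (9) dV = ∫_{0}^{π} ∫_{0}^{4} ∫_{0}^{1} (9) · r dz dr dθ.

Inner (z): 9r.
Middle (r from 0 to 4): 72.
Outer (θ): 72π.

Therefore the triple integral equals 72π.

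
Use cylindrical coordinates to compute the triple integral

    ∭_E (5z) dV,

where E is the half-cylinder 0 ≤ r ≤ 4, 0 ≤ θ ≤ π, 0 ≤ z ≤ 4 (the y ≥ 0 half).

In cylindrical coordinates, x = r cos(θ), y = r sin(θ), z = z, and dV = r dr dθ dz.

The integrand becomes 5z, so

    ∭_E (5z) dV = ∫_{0}^{π} ∫_{0}^{4} ∫_{0}^{4} (5z) · r dz dr dθ.

Inner (z): 40r.
Middle (r from 0 to 4): 320.
Outer (θ): 320π.

Therefore the triple integral equals 320π.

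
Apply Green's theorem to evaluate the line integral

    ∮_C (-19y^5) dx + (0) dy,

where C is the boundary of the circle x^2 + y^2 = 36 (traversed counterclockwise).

Green's theorem converts the closed line integral into a double integral over the enclosed region D:

    ∮_C P dx + Q dy = ∬_D (∂Q/∂x - ∂P/∂y) dA.

Here P = -19y^5, Q = 0, so

    ∂Q/∂x = 0,    ∂P/∂y = -95y^4,
    ∂Q/∂x - ∂P/∂y = 95y^4.

D is the region x^2 + y^2 ≤ 36. Evaluating the double integral:

In polar coordinates (x = r cos θ, y = r sin θ, dA = r dr dθ) the integrand becomes 95r^4sin(θ)^4, so

    ∬_D (95y^4) dA = ∫_0^{2π} ∫_0^{6} (95r^4sin(θ)^4) · r dr dθ.

Inner (r from 0 to 6): 738720sin(θ)^4.
Outer (θ from 0 to 2π): 554040π.

Therefore ∮_C P dx + Q dy = 554040π.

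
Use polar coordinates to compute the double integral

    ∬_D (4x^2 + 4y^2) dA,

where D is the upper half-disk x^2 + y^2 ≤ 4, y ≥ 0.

The region D is 0 ≤ r ≤ 2, 0 ≤ θ ≤ π in polar coordinates, where x = r cos(θ), y = r sin(θ), and dA = r dr dθ.

Under the substitution, the integrand becomes 4r^2, so

    ∬_D (4x^2 + 4y^2) dA = ∫_{0}^{π} ∫_{0}^{2} (4r^2) · r dr dθ.

Inner integral (in r): ∫_{0}^{2} (4r^2) · r dr = 16.

Outer integral (in θ): ∫_{0}^{π} (16) dθ = 16π.

Therefore ∬_D (4x^2 + 4y^2) dA = 16π.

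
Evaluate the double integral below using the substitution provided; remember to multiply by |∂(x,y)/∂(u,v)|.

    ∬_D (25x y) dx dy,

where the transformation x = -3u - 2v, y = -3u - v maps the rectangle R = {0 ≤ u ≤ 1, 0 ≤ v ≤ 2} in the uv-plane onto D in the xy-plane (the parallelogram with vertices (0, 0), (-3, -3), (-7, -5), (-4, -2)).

Compute the Jacobian determinant of (x, y) with respect to (u, v):

    ∂(x,y)/∂(u,v) = | -3  -2 | = (-3)(-1) - (-2)(-3) = -3.
                   | -3  -1 |

Its absolute value is |J| = 3 (the area scaling factor).

Substituting x = -3u - 2v, y = -3u - v into the integrand,

    25x y → 225u^2 + 225u v + 50v^2,

so the integral becomes

    ∬_R (225u^2 + 225u v + 50v^2) · |J| du dv = ∫_0^1 ∫_0^2 (675u^2 + 675u v + 150v^2) dv du.

Inner (v): 1350u^2 + 1350u + 400.
Outer (u): 1525.

Therefore ∬_D (25x y) dx dy = 1525.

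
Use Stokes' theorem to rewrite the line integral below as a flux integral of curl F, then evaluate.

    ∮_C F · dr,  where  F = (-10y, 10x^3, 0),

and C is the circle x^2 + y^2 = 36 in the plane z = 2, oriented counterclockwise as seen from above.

Let S be the flat disk x^2 + y^2 ≤ 36 in the plane z = 2, with upward unit normal n̂ = ẑ. By Stokes' theorem,

    ∮_C F · dr = ∬_S (∇ × F) · n̂ dS = ∬_D (curl F)_z dA,

where D is the disk x^2 + y^2 ≤ 36.

Compute the curl of F = (-10y, 10x^3, 0):
    (∇ × F)_x = ∂F_z/∂y - ∂F_y/∂z = 0,
    (∇ × F)_y = ∂F_x/∂z - ∂F_z/∂x = 0,
    (∇ × F)_z = ∂F_y/∂x - ∂F_x/∂y = 30x^2 + 10.

On z = 2, (curl F)_z = 30x^2 + 10.

Convert to polar (x = r cos θ, y = r sin θ, dA = r dr dθ); the integrand becomes 30r^2cos(θ)^2 + 10, so

    ∬_D (curl F)_z dA = ∫_0^{2π} ∫_0^{6} (30r^2cos(θ)^2 + 10) · r dr dθ.

Inner (r from 0 to 6): 9720cos(θ)^2 + 180.
Outer (θ from 0 to 2π): 10080π.

Therefore ∮_C F · dr = 10080π.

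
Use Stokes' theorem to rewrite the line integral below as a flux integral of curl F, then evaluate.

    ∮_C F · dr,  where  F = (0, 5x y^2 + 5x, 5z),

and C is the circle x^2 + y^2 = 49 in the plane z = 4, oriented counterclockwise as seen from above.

Let S be the flat disk x^2 + y^2 ≤ 49 in the plane z = 4, with upward unit normal n̂ = ẑ. By Stokes' theorem,

    ∮_C F · dr = ∬_S (∇ × F) · n̂ dS = ∬_D (curl F)_z dA,

where D is the disk x^2 + y^2 ≤ 49.

Compute the curl of F = (0, 5x y^2 + 5x, 5z):
    (∇ × F)_x = ∂F_z/∂y - ∂F_y/∂z = 0,
    (∇ × F)_y = ∂F_x/∂z - ∂F_z/∂x = 0,
    (∇ × F)_z = ∂F_y/∂x - ∂F_x/∂y = 5y^2 + 5.

On z = 4, (curl F)_z = 5y^2 + 5.

Convert to polar (x = r cos θ, y = r sin θ, dA = r dr dθ); the integrand becomes 5r^2sin(θ)^2 + 5, so

    ∬_D (curl F)_z dA = ∫_0^{2π} ∫_0^{7} (5r^2sin(θ)^2 + 5) · r dr dθ.

Inner (r from 0 to 7): 12005sin(θ)^2/4 + 245/2.
Outer (θ from 0 to 2π): 12985π/4.

Therefore ∮_C F · dr = 12985π/4.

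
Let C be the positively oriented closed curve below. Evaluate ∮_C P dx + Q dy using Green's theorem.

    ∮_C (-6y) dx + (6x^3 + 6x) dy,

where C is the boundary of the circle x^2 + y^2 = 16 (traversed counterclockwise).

Green's theorem converts the closed line integral into a double integral over the enclosed region D:

    ∮_C P dx + Q dy = ∬_D (∂Q/∂x - ∂P/∂y) dA.

Here P = -6y, Q = 6x^3 + 6x, so

    ∂Q/∂x = 18x^2 + 6,    ∂P/∂y = -6,
    ∂Q/∂x - ∂P/∂y = 18x^2 + 12.

D is the region x^2 + y^2 ≤ 16. Evaluating the double integral:

In polar coordinates (x = r cos θ, y = r sin θ, dA = r dr dθ) the integrand becomes 18r^2cos(θ)^2 + 12, so

    ∬_D (18x^2 + 12) dA = ∫_0^{2π} ∫_0^{4} (18r^2cos(θ)^2 + 12) · r dr dθ.

Inner (r from 0 to 4): 1152cos(θ)^2 + 96.
Outer (θ from 0 to 2π): 1344π.

Therefore ∮_C P dx + Q dy = 1344π.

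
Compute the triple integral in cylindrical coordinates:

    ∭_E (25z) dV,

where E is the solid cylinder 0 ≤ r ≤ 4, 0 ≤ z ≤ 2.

In cylindrical coordinates, x = r cos(θ), y = r sin(θ), z = z, and dV = r dr dθ dz.

The integrand becomes 25z, so

    ∭_E (25z) dV = ∫_{0}^{2π} ∫_{0}^{4} ∫_{0}^{2} (25z) · r dz dr dθ.

Inner (z): 50r.
Middle (r from 0 to 4): 400.
Outer (θ): 800π.

Therefore the triple integral equals 800π.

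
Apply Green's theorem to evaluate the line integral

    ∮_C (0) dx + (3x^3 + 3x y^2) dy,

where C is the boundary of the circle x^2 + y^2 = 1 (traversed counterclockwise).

Green's theorem converts the closed line integral into a double integral over the enclosed region D:

    ∮_C P dx + Q dy = ∬_D (∂Q/∂x - ∂P/∂y) dA.

Here P = 0, Q = 3x^3 + 3x y^2, so

    ∂Q/∂x = 9x^2 + 3y^2,    ∂P/∂y = 0,
    ∂Q/∂x - ∂P/∂y = 9x^2 + 3y^2.

D is the region x^2 + y^2 ≤ 1. Evaluating the double integral:

In polar coordinates (x = r cos θ, y = r sin θ, dA = r dr dθ) the integrand becomes 3r^2(cos(2θ) + 2), so

    ∬_D (9x^2 + 3y^2) dA = ∫_0^{2π} ∫_0^{1} (3r^2(cos(2θ) + 2)) · r dr dθ.

Inner (r from 0 to 1): 3cos(2θ)/4 + 3/2.
Outer (θ from 0 to 2π): 3π.

Therefore ∮_C P dx + Q dy = 3π.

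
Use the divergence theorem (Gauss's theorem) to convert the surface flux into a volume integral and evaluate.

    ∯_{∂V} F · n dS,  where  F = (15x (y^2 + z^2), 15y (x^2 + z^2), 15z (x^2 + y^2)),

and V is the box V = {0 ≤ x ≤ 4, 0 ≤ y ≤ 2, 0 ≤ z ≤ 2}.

By the divergence theorem,

    ∯_{∂V} F · n dS = ∭_V (∇ · F) dV.

Compute the divergence:
    ∇ · F = ∂F_x/∂x + ∂F_y/∂y + ∂F_z/∂z = 15y^2 + 15z^2 + 15x^2 + 15z^2 + 15x^2 + 15y^2 = 30x^2 + 30y^2 + 30z^2.

V is a rectangular box, so dV = dx dy dz with 0 ≤ x ≤ 4, 0 ≤ y ≤ 2, 0 ≤ z ≤ 2.

Integrate (30x^2 + 30y^2 + 30z^2) over V as an iterated integral:

    ∭_V (∇·F) dV = ∫_0^{4} ∫_0^{2} ∫_0^{2} (30x^2 + 30y^2 + 30z^2) dz dy dx.

Inner (z from 0 to 2): 60x^2 + 60y^2 + 80.
Middle (y from 0 to 2): 120x^2 + 320.
Outer (x from 0 to 4): 3840.

Therefore ∯_{∂V} F · n dS = 3840.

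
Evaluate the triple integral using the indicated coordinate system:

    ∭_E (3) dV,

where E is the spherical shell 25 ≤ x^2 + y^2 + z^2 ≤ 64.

In spherical coordinates, x = ρ sin(φ) cos(θ), y = ρ sin(φ) sin(θ), z = ρ cos(φ), and dV = ρ^2 sin(φ) dρ dφ dθ.

The integrand becomes 3, so

    ∭_E (3) dV = ∫_{0}^{2π} ∫_{0}^{π} ∫_{5}^{8} (3) · ρ^2 sin(φ) dρ dφ dθ.

Inner (ρ): 387sin(φ).
Middle (φ): 774.
Outer (θ): 1548π.

Therefore the triple integral equals 1548π.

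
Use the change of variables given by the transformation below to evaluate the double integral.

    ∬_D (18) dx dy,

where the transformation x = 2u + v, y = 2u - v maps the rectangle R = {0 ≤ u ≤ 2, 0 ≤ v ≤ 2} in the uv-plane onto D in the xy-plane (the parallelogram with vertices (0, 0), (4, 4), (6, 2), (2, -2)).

Compute the Jacobian determinant of (x, y) with respect to (u, v):

    ∂(x,y)/∂(u,v) = | 2  1 | = (2)(-1) - (1)(2) = -4.
                   | 2  -1 |

Its absolute value is |J| = 4 (the area scaling factor).

Substituting x = 2u + v, y = 2u - v into the integrand,

    18 → 18,

so the integral becomes

    ∬_R (18) · |J| du dv = ∫_0^2 ∫_0^2 (72) dv du.

Inner (v): 144.
Outer (u): 288.

Therefore ∬_D (18) dx dy = 288.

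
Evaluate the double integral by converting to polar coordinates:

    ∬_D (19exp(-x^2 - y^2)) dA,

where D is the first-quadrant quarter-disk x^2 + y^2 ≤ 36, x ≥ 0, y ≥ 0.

The region D is 0 ≤ r ≤ 6, 0 ≤ θ ≤ π/2 in polar coordinates, where x = r cos(θ), y = r sin(θ), and dA = r dr dθ.

Under the substitution, the integrand becomes 19exp(-r^2), so

    ∬_D (19exp(-x^2 - y^2)) dA = ∫_{0}^{π/2} ∫_{0}^{6} (19exp(-r^2)) · r dr dθ.

Inner integral (in r): ∫_{0}^{6} (19exp(-r^2)) · r dr = 19/2 - 19exp(-36)/2.

Outer integral (in θ): ∫_{0}^{π/2} (19/2 - 19exp(-36)/2) dθ = -19π (1 - exp(36))exp(-36)/4.

Therefore ∬_D (19exp(-x^2 - y^2)) dA = -19π (1 - exp(36))exp(-36)/4.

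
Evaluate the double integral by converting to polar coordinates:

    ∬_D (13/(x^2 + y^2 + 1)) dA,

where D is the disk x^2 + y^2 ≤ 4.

The region D is 0 ≤ r ≤ 2, 0 ≤ θ ≤ 2π in polar coordinates, where x = r cos(θ), y = r sin(θ), and dA = r dr dθ.

Under the substitution, the integrand becomes 13/(r^2 + 1), so

    ∬_D (13/(x^2 + y^2 + 1)) dA = ∫_{0}^{2π} ∫_{0}^{2} (13/(r^2 + 1)) · r dr dθ.

Inner integral (in r): ∫_{0}^{2} (13/(r^2 + 1)) · r dr = 13log(5)/2.

Outer integral (in θ): ∫_{0}^{2π} (13log(5)/2) dθ = 13π log(5).

Therefore ∬_D (13/(x^2 + y^2 + 1)) dA = 13π log(5).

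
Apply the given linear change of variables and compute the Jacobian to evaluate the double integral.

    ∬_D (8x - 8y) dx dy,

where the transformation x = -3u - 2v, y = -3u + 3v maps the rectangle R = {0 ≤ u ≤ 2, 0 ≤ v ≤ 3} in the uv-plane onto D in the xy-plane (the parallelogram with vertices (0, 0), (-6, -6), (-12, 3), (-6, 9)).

Compute the Jacobian determinant of (x, y) with respect to (u, v):

    ∂(x,y)/∂(u,v) = | -3  -2 | = (-3)(3) - (-2)(-3) = -15.
                   | -3  3 |

Its absolute value is |J| = 15 (the area scaling factor).

Substituting x = -3u - 2v, y = -3u + 3v into the integrand,

    8x - 8y → -40v,

so the integral becomes

    ∬_R (-40v) · |J| du dv = ∫_0^2 ∫_0^3 (-600v) dv du.

Inner (v): -2700.
Outer (u): -5400.

Therefore ∬_D (8x - 8y) dx dy = -5400.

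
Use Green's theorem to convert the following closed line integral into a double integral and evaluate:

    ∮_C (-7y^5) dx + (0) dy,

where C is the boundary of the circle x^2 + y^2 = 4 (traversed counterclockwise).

Green's theorem converts the closed line integral into a double integral over the enclosed region D:

    ∮_C P dx + Q dy = ∬_D (∂Q/∂x - ∂P/∂y) dA.

Here P = -7y^5, Q = 0, so

    ∂Q/∂x = 0,    ∂P/∂y = -35y^4,
    ∂Q/∂x - ∂P/∂y = 35y^4.

D is the region x^2 + y^2 ≤ 4. Evaluating the double integral:

In polar coordinates (x = r cos θ, y = r sin θ, dA = r dr dθ) the integrand becomes 35r^4sin(θ)^4, so

    ∬_D (35y^4) dA = ∫_0^{2π} ∫_0^{2} (35r^4sin(θ)^4) · r dr dθ.

Inner (r from 0 to 2): 1120sin(θ)^4/3.
Outer (θ from 0 to 2π): 280π.

Therefore ∮_C P dx + Q dy = 280π.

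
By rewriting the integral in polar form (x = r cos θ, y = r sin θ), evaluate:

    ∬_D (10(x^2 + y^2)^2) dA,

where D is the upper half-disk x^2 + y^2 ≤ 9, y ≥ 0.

The region D is 0 ≤ r ≤ 3, 0 ≤ θ ≤ π in polar coordinates, where x = r cos(θ), y = r sin(θ), and dA = r dr dθ.

Under the substitution, the integrand becomes 10r^4, so

    ∬_D (10(x^2 + y^2)^2) dA = ∫_{0}^{π} ∫_{0}^{3} (10r^4) · r dr dθ.

Inner integral (in r): ∫_{0}^{3} (10r^4) · r dr = 1215.

Outer integral (in θ): ∫_{0}^{π} (1215) dθ = 1215π.

Therefore ∬_D (10(x^2 + y^2)^2) dA = 1215π.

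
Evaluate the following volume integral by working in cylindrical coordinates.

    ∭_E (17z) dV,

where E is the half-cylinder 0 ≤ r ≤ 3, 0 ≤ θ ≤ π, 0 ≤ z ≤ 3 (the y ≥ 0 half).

In cylindrical coordinates, x = r cos(θ), y = r sin(θ), z = z, and dV = r dr dθ dz.

The integrand becomes 17z, so

    ∭_E (17z) dV = ∫_{0}^{π} ∫_{0}^{3} ∫_{0}^{3} (17z) · r dz dr dθ.

Inner (z): 153r/2.
Middle (r from 0 to 3): 1377/4.
Outer (θ): 1377π/4.

Therefore the triple integral equals 1377π/4.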